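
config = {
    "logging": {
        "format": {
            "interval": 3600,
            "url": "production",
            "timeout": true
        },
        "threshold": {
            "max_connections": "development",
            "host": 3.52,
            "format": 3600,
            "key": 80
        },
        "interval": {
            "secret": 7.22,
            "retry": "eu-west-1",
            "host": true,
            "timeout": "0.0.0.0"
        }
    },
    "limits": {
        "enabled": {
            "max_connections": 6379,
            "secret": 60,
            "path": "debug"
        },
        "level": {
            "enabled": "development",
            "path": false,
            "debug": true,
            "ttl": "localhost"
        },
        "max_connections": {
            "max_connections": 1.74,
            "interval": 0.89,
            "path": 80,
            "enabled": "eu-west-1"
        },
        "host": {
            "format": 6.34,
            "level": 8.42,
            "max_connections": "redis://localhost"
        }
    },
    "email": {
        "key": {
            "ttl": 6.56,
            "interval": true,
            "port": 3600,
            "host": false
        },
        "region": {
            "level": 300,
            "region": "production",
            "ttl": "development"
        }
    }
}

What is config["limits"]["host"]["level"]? 8.42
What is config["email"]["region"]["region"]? "production"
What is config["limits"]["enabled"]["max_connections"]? 6379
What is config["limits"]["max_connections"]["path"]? 80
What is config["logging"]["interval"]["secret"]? 7.22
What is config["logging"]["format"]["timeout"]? True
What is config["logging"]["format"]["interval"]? 3600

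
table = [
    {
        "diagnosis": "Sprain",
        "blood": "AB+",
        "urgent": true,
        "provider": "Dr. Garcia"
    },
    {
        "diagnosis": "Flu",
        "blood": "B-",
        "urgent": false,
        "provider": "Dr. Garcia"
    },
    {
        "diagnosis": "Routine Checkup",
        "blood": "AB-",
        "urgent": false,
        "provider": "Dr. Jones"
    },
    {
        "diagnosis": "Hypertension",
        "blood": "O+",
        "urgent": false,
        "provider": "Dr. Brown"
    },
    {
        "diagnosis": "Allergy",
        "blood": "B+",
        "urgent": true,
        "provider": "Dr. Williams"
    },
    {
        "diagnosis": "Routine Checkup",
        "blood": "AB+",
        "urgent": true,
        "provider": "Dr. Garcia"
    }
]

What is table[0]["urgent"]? True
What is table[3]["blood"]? "O+"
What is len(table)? 6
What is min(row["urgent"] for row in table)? False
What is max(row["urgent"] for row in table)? True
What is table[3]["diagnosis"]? "Hypertension"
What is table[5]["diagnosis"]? "Routine Checkup"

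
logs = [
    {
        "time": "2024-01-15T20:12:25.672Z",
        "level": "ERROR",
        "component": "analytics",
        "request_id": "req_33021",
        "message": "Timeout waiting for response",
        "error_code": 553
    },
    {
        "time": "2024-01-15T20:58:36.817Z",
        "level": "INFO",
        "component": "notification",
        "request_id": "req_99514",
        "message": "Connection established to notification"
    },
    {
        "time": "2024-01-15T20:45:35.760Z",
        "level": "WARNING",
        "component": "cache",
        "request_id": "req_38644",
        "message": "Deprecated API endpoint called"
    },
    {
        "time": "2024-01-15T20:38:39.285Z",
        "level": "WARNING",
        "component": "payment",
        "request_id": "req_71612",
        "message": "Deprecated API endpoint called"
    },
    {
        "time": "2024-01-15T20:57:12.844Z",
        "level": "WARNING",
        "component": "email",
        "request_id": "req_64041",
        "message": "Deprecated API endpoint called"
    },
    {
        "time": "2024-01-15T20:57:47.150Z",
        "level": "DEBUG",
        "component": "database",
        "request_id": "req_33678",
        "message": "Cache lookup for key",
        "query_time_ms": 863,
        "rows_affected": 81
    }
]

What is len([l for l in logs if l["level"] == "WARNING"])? 3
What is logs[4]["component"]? "email"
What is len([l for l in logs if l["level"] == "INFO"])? 1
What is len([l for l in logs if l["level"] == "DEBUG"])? 1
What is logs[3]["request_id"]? "req_71612"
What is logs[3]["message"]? "Deprecated API endpoint called"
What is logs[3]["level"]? "WARNING"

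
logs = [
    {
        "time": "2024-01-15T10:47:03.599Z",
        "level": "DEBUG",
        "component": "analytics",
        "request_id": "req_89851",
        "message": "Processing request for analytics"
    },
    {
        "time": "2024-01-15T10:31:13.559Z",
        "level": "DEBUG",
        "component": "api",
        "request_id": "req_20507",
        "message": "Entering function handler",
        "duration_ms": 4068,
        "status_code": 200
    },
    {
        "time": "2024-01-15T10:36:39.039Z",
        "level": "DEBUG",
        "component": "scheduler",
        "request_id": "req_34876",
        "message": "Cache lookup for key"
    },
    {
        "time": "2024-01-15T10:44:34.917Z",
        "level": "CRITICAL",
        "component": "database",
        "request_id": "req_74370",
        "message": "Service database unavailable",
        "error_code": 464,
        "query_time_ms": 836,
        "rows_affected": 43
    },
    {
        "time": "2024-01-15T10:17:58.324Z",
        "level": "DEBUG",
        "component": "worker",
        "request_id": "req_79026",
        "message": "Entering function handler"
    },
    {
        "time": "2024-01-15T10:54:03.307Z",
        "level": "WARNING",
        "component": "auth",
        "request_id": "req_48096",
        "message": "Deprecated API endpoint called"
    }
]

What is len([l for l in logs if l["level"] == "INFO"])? 0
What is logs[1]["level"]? "DEBUG"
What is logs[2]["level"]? "DEBUG"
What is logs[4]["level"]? "DEBUG"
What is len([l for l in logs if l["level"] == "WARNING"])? 1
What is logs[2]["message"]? "Cache lookup for key"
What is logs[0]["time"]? "2024-01-15T10:47:03.599Z"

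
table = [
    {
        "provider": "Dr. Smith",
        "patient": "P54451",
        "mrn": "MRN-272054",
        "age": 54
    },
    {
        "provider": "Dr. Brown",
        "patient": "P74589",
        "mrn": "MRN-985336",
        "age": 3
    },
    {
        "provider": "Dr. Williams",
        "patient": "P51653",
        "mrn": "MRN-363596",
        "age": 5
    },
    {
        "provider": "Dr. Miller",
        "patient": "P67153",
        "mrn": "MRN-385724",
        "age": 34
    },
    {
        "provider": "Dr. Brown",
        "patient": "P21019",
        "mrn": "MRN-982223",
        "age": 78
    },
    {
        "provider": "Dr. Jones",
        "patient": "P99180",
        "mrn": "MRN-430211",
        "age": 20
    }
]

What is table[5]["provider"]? "Dr. Jones"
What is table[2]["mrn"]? "MRN-363596"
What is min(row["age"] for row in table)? 3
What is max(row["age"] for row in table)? 78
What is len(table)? 6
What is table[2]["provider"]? "Dr. Williams"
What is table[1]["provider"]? "Dr. Brown"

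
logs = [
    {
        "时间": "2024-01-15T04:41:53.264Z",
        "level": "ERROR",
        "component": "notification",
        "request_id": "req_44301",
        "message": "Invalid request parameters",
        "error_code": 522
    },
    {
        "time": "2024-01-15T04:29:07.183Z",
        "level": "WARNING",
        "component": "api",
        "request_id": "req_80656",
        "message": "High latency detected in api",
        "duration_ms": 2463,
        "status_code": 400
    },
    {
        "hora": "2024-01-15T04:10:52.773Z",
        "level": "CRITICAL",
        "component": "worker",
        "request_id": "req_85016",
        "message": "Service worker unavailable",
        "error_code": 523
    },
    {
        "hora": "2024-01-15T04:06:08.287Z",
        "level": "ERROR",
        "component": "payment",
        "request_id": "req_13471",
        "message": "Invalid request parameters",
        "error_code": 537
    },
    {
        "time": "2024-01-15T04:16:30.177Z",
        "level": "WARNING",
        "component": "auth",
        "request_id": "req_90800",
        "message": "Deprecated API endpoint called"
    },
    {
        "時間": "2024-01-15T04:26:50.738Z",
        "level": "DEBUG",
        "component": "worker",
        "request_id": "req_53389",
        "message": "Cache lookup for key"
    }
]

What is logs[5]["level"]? "DEBUG"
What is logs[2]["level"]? "CRITICAL"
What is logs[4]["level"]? "WARNING"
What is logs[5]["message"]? "Cache lookup for key"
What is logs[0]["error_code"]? 522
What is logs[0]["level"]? "ERROR"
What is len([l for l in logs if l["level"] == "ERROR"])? 2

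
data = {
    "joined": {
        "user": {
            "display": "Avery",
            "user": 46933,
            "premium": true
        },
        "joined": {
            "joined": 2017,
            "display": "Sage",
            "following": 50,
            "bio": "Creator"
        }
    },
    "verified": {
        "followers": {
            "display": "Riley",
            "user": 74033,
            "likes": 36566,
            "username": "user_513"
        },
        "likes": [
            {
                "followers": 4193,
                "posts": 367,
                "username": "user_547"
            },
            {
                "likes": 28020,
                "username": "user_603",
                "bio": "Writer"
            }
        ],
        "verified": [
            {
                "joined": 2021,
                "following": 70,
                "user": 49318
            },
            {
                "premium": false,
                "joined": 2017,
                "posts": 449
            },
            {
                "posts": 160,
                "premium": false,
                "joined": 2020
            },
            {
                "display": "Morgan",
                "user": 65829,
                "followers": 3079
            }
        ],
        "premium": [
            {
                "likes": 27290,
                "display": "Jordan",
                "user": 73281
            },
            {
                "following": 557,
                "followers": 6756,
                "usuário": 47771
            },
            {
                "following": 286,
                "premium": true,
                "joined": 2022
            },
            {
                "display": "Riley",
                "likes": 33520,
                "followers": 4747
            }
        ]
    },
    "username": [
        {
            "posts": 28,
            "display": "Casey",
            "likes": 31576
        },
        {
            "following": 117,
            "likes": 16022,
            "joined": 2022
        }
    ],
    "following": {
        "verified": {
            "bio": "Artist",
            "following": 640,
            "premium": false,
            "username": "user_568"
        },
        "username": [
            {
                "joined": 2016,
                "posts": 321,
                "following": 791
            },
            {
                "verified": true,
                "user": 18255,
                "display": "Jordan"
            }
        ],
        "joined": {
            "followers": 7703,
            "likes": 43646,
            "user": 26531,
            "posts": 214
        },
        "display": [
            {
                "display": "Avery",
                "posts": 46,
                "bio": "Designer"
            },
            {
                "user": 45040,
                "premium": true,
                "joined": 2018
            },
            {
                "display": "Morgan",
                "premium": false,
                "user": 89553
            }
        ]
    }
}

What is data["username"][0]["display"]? "Casey"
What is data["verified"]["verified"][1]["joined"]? 2017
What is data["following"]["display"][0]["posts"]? 46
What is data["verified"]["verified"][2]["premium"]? False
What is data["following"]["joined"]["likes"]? 43646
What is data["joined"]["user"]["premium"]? True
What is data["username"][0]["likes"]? 31576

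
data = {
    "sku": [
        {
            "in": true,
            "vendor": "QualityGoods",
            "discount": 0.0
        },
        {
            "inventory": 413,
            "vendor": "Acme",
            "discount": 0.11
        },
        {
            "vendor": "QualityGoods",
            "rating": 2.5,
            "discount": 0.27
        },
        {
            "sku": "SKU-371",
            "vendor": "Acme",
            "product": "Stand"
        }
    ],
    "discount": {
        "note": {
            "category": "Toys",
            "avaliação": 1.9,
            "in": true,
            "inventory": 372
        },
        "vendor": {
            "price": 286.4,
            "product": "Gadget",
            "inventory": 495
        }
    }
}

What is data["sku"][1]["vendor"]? "Acme"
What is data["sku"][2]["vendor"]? "QualityGoods"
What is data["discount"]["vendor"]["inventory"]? 495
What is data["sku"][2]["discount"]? 0.27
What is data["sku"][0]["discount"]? 0.0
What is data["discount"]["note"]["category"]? "Toys"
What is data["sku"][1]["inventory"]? 413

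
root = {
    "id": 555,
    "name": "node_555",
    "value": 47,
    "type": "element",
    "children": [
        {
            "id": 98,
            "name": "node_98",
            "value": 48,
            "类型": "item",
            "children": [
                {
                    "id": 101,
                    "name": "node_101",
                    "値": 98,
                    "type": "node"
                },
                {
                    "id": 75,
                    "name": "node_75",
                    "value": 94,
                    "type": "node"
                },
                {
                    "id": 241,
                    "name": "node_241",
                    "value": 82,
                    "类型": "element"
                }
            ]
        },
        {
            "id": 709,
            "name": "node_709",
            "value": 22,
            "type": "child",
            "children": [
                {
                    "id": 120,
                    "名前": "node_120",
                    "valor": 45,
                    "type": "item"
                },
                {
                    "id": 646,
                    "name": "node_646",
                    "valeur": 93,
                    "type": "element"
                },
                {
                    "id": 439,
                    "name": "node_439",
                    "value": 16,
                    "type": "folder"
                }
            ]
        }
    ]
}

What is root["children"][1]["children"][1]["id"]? 646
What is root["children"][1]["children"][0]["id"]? 120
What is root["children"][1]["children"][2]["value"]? 16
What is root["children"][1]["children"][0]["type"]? "item"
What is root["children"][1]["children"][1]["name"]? "node_646"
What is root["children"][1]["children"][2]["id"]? 439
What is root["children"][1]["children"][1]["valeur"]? 93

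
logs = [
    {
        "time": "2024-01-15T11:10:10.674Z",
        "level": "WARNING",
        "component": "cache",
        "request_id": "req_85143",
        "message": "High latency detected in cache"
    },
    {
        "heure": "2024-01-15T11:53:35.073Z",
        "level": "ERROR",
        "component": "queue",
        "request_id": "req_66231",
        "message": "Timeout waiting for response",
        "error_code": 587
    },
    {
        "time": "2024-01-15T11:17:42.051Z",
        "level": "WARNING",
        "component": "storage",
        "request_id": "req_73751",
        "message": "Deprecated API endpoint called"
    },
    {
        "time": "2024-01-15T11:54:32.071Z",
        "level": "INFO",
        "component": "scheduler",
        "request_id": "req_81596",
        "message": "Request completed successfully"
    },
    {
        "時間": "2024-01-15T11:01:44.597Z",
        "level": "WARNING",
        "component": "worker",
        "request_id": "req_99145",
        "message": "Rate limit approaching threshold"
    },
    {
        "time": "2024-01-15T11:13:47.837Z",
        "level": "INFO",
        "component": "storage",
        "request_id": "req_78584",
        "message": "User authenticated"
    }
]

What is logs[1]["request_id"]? "req_66231"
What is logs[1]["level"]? "ERROR"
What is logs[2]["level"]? "WARNING"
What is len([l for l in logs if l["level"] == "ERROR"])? 1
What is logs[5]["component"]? "storage"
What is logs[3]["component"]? "scheduler"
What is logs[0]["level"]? "WARNING"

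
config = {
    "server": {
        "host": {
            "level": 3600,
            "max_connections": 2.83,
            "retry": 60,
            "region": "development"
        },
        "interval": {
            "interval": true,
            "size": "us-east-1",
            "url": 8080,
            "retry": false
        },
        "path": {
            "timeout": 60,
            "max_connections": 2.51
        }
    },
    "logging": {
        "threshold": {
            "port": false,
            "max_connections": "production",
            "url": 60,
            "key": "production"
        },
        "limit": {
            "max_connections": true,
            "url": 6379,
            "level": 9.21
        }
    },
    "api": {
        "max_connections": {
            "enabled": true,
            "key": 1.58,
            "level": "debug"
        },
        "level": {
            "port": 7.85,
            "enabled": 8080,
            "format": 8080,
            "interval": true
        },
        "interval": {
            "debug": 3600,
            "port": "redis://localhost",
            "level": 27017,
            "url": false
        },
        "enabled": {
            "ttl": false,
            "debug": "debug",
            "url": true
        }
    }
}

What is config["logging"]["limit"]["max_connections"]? True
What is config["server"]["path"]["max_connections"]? 2.51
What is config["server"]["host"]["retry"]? 60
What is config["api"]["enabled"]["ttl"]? False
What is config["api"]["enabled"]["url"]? True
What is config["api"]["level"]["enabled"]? 8080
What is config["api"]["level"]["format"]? 8080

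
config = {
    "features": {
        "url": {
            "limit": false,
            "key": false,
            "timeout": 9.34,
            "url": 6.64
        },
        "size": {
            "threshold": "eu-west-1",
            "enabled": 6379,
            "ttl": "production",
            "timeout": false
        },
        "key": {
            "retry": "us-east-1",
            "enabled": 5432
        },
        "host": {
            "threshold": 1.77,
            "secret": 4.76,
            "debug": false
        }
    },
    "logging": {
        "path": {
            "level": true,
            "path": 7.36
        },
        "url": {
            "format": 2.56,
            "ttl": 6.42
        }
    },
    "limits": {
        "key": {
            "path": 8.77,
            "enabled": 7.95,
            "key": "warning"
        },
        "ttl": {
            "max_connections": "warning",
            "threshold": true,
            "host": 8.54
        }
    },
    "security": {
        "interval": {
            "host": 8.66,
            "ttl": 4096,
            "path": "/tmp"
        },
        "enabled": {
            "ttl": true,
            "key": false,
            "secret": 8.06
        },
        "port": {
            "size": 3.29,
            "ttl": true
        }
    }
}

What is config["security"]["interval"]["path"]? "/tmp"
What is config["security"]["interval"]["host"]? 8.66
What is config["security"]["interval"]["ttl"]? 4096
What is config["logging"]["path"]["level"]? True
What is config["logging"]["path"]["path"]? 7.36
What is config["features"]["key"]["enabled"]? 5432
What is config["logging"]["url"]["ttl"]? 6.42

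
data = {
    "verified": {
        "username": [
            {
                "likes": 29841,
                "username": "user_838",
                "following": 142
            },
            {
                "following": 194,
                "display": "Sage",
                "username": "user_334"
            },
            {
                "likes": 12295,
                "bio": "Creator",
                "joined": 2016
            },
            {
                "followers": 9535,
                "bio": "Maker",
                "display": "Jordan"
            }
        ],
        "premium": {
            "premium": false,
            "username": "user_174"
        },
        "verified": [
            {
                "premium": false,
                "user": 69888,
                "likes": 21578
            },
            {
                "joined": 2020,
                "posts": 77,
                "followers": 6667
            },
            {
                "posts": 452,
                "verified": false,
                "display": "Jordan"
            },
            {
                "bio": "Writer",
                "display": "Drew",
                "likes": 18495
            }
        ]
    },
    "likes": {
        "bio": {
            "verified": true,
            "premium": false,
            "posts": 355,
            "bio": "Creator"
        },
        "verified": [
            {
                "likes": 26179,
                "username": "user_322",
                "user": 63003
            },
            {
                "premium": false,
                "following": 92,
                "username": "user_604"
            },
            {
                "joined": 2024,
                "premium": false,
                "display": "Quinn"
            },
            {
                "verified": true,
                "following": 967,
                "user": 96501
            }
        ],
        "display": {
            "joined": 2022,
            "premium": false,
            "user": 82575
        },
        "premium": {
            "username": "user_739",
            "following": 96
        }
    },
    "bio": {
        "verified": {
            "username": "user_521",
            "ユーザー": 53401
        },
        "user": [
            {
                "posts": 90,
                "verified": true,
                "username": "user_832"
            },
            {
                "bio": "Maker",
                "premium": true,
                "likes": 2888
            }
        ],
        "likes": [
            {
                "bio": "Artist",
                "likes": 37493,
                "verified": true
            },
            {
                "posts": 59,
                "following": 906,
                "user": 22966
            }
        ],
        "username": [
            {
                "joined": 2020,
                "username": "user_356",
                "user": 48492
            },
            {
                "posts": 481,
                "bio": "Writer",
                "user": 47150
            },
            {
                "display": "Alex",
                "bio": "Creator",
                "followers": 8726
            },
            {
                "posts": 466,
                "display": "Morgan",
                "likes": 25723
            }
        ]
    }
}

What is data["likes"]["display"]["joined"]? 2022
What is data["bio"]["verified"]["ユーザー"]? 53401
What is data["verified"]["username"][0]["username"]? "user_838"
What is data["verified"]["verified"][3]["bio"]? "Writer"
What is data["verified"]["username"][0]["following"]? 142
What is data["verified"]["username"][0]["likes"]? 29841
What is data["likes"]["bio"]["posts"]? 355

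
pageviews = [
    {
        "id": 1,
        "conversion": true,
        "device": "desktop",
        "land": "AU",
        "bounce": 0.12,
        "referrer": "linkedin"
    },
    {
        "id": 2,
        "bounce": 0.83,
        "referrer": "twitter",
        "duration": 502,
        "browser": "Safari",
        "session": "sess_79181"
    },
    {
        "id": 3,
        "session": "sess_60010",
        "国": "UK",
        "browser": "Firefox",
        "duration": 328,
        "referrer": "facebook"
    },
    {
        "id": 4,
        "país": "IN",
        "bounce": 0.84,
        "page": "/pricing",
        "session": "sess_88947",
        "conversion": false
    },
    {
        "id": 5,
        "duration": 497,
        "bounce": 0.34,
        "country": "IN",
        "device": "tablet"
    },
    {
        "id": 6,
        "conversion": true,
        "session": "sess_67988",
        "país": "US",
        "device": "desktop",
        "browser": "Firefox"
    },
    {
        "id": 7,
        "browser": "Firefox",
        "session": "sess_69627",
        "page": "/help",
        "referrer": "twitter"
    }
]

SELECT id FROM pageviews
[1, 2, 3, 4, 5, 6, 7]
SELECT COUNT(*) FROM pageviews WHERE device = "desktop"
2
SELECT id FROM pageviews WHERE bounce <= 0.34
[1, 5]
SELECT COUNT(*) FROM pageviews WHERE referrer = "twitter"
2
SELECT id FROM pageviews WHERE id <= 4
[1, 2, 3, 4]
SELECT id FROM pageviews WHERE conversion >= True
[1, 6]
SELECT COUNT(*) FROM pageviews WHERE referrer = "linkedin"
1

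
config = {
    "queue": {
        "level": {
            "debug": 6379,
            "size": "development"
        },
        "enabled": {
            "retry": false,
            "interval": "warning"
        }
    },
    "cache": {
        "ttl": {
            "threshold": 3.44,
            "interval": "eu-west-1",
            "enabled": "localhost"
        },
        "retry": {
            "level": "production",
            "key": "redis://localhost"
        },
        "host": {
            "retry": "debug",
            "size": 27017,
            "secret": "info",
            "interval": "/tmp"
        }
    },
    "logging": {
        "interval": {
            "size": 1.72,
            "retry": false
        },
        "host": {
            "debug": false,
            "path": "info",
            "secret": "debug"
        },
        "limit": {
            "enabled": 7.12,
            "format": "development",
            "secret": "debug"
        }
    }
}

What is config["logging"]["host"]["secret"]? "debug"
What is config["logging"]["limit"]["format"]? "development"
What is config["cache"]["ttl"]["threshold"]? 3.44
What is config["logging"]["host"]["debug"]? False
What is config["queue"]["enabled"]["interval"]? "warning"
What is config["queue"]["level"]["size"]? "development"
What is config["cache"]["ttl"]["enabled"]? "localhost"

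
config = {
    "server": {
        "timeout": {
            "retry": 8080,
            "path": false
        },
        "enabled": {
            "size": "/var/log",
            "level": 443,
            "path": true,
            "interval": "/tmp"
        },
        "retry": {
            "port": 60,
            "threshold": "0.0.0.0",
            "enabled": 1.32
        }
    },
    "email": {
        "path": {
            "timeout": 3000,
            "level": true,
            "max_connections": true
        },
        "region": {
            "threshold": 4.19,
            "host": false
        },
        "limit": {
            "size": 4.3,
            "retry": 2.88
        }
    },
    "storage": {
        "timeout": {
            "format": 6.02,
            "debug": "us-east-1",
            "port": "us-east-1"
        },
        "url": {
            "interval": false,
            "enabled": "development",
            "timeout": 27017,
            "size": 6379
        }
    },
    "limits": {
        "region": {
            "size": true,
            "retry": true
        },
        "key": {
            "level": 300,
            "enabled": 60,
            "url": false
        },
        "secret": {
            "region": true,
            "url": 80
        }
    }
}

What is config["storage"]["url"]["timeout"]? 27017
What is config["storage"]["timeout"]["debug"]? "us-east-1"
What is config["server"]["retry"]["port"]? 60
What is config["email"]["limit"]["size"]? 4.3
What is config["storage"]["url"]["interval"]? False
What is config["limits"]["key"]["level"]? 300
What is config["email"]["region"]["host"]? False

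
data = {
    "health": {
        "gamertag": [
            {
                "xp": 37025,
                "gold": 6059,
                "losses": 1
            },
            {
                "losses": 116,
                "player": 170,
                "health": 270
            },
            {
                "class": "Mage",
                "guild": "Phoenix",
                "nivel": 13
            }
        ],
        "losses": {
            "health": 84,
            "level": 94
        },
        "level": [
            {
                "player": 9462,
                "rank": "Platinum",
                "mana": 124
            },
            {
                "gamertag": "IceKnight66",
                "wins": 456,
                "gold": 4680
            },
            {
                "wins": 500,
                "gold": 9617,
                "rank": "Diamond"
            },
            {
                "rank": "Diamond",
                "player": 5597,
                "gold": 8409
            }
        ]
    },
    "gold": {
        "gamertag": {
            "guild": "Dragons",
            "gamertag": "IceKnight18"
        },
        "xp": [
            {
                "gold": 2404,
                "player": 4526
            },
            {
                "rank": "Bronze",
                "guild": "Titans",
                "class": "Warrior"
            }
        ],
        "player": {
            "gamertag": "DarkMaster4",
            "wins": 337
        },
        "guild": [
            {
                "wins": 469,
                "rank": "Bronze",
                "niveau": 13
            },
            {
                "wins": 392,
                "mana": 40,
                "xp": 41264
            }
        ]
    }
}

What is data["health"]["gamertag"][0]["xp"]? 37025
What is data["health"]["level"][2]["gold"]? 9617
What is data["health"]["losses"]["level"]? 94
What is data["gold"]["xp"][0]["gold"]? 2404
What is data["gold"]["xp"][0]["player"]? 4526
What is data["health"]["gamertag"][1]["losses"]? 116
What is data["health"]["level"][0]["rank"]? "Platinum"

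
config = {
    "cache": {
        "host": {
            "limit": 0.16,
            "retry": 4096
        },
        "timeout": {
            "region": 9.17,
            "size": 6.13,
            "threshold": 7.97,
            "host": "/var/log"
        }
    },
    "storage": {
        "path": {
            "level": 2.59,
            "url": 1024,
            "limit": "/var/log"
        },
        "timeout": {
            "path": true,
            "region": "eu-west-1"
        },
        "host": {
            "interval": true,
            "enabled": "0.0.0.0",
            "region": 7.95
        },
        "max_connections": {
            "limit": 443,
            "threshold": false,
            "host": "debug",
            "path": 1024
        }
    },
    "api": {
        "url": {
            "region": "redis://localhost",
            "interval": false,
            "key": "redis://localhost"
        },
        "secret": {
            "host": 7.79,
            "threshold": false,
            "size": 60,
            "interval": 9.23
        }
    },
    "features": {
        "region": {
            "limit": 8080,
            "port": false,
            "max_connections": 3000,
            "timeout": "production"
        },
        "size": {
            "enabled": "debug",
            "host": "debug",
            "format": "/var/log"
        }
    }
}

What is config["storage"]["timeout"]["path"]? True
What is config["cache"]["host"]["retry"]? 4096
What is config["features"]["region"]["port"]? False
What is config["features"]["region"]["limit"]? 8080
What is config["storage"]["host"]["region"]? 7.95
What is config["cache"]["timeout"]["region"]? 9.17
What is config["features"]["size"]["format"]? "/var/log"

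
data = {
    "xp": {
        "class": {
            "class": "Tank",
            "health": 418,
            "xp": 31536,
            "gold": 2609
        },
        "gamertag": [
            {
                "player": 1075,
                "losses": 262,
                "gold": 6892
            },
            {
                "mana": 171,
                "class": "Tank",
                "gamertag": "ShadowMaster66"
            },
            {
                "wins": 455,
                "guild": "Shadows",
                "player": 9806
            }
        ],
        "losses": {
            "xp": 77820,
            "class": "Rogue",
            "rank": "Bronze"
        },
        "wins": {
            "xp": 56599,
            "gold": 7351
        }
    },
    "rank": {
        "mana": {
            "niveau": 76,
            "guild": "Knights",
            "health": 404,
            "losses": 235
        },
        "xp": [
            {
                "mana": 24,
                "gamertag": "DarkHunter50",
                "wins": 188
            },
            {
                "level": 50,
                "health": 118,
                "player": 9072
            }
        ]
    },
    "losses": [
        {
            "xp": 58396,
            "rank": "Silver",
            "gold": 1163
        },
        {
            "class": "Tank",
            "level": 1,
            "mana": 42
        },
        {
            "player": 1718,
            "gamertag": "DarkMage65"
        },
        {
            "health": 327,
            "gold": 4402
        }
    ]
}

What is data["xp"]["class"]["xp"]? 31536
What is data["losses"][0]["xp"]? 58396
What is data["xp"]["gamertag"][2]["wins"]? 455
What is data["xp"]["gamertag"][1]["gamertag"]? "ShadowMaster66"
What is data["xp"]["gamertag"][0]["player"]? 1075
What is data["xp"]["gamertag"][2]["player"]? 9806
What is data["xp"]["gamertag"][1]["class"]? "Tank"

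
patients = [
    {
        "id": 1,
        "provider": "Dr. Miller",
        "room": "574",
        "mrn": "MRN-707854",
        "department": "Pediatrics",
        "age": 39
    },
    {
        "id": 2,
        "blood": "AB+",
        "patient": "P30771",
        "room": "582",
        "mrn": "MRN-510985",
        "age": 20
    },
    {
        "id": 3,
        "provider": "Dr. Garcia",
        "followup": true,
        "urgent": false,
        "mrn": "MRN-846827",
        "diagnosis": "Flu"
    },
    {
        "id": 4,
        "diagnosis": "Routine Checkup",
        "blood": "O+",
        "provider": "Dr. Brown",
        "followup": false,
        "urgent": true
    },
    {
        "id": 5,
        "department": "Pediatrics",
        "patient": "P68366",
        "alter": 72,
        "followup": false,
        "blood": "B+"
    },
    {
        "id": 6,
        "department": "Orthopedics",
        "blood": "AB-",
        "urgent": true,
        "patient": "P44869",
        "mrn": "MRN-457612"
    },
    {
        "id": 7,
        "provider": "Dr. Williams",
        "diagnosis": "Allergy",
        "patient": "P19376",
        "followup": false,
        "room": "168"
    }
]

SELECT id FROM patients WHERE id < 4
[1, 2, 3]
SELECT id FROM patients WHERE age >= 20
[1, 2]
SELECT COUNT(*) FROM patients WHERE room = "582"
1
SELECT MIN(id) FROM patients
1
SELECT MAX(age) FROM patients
39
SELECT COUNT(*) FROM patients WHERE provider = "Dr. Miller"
1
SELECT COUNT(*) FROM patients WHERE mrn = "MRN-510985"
1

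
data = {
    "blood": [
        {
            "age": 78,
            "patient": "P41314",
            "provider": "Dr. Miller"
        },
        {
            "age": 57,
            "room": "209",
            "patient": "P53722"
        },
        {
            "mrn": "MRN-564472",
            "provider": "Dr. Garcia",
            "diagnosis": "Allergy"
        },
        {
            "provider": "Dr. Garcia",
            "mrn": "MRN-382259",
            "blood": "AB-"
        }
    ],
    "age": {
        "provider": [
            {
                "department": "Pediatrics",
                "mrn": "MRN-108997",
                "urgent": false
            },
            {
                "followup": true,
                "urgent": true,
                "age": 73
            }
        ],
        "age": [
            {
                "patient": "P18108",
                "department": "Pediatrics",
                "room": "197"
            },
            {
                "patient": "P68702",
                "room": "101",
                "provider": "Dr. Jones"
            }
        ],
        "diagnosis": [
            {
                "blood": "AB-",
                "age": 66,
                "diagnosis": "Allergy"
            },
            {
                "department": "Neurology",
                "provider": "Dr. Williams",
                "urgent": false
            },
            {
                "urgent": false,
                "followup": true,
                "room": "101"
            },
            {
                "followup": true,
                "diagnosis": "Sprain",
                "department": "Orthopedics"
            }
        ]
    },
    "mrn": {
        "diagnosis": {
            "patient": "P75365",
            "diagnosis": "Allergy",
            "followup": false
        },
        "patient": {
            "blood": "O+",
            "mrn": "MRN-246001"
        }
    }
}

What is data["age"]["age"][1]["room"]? "101"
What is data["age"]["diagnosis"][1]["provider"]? "Dr. Williams"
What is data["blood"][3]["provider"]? "Dr. Garcia"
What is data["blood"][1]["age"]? 57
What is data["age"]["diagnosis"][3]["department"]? "Orthopedics"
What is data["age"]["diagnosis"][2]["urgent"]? False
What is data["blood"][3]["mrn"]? "MRN-382259"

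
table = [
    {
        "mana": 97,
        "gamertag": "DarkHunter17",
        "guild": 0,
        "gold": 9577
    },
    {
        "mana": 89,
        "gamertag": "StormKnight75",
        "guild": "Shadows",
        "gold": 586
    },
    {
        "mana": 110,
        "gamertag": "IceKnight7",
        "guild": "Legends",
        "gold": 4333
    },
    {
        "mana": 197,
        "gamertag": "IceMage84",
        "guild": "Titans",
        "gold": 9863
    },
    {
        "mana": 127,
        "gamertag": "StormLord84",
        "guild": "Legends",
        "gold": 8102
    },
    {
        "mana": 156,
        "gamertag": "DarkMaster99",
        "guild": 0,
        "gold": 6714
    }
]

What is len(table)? 6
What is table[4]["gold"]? 8102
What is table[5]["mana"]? 156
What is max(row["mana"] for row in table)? 197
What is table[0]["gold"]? 9577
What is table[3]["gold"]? 9863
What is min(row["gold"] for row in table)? 586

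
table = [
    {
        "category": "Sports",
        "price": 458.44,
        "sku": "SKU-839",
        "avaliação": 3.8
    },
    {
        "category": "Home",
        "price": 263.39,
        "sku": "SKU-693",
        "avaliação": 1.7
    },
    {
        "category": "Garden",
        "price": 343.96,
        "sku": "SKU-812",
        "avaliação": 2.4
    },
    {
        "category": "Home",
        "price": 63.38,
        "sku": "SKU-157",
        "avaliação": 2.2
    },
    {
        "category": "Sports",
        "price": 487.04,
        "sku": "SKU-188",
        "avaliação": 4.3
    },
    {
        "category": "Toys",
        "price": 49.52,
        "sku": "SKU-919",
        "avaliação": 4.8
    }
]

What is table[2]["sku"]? "SKU-812"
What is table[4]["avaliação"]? 4.3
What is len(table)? 6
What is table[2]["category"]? "Garden"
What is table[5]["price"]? 49.52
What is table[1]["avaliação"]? 1.7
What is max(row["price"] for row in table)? 487.04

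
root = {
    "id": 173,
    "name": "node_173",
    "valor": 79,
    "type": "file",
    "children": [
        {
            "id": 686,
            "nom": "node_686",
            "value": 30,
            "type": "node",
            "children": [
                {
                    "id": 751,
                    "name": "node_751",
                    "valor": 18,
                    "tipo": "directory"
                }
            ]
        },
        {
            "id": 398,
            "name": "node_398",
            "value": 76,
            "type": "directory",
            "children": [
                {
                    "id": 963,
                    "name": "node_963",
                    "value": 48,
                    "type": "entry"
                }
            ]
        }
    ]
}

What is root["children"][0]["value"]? 30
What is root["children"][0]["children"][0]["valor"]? 18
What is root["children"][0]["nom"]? "node_686"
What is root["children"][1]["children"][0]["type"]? "entry"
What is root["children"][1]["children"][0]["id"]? 963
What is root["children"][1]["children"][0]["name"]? "node_963"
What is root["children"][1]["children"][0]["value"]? 48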